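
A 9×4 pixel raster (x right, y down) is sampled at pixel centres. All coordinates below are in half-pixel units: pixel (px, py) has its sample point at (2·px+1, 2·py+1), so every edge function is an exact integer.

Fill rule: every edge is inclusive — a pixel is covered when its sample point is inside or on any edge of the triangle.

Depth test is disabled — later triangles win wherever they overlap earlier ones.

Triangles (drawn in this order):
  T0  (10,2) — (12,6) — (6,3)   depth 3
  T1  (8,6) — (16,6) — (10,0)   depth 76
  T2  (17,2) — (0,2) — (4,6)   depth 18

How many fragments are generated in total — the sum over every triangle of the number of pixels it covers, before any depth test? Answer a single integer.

T0:
  2·area = 18
  edge (10, 2)→(12, 6): d=(2,4) inclusive
  edge (12, 6)→(6, 3): d=(-6,-3) inclusive
  edge (6, 3)→(10, 2): d=(4,-1) inclusive
    (3,1)@(7, 3): e=[14,3,1] → #
    (4,1)@(9, 3): e=[6,9,3] → #
    (5,1)@(11, 3): e=[-2,15,5] → ·
    (3,2)@(7, 5): e=[18,-9,9] → ·
    (4,2)@(9, 5): e=[10,-3,11] → ·
    (5,2)@(11, 5): e=[2,3,13] → #
    (6,2)@(13, 5): e=[-6,9,15] → ·
    (5,3)@(11, 7): e=[6,-9,21] → ·
  covered (3 px):
    · · · · · · · · ·
    · · · # # · · · ·
    · · · · · # · · ·
    · · · · · · · · ·
T1:
  2·area = 48  (B↔C swapped to make it positive)
  edge (8, 6)→(10, 0): d=(2,-6) inclusive
  edge (10, 0)→(16, 6): d=(6,6) inclusive
  edge (16, 6)→(8, 6): d=(-8,0) inclusive
    (5,0)@(11, 1): e=[8,0,40] → #  [on edge]
    (6,0)@(13, 1): e=[20,-12,40] → ·
    (4,1)@(9, 3): e=[0,24,24] → #  [on edge]
    (6,1)@(13, 3): e=[24,0,24] → #  [on edge]
    (7,1)@(15, 3): e=[36,-12,24] → ·
    (4,2)@(9, 5): e=[4,36,8] → #
    (7,2)@(15, 5): e=[40,0,8] → #  [on edge]
    (8,2)@(17, 5): e=[52,-12,8] → ·
    (4,3)@(9, 7): e=[8,48,-8] → ·
    (5,3)@(11, 7): e=[20,36,-8] → ·
    (6,3)@(13, 7): e=[32,24,-8] → ·
    (7,3)@(15, 7): e=[44,12,-8] → ·
    (8,3)@(17, 7): e=[56,0,-8] → ·  [on edge]
  covered (8 px):
    · · · · · # · · ·
    · · · · # # # · ·
    · · · · # # # # ·
    · · · · · · · · ·
T2:
  2·area = 68  (B↔C swapped to make it positive)
  edge (17, 2)→(4, 6): d=(-13,4) inclusive
  edge (4, 6)→(0, 2): d=(-4,-4) inclusive
  edge (0, 2)→(17, 2): d=(17,0) inclusive
    (0,1)@(1, 3): e=[51,0,17] → #  [on edge]
    (1,1)@(3, 3): e=[43,8,17] → #
    (2,1)@(5, 3): e=[35,16,17] → #
    (3,1)@(7, 3): e=[27,24,17] → #
    (4,1)@(9, 3): e=[19,32,17] → #
    (5,1)@(11, 3): e=[11,40,17] → #
    (6,1)@(13, 3): e=[3,48,17] → #
    (7,1)@(15, 3): e=[-5,56,17] → ·
    (0,2)@(1, 5): e=[25,-8,51] → ·
    (1,2)@(3, 5): e=[17,0,51] → #  [on edge]
    (4,2)@(9, 5): e=[-7,24,51] → ·
    (5,2)@(11, 5): e=[-15,32,51] → ·
    (2,3)@(5, 7): e=[-17,0,85] → ·  [on edge]
  covered (10 px):
    · · · · · · · · ·
    # # # # # # # · ·
    · # # # · · · · ·
    · · · · · · · · ·

Final: 21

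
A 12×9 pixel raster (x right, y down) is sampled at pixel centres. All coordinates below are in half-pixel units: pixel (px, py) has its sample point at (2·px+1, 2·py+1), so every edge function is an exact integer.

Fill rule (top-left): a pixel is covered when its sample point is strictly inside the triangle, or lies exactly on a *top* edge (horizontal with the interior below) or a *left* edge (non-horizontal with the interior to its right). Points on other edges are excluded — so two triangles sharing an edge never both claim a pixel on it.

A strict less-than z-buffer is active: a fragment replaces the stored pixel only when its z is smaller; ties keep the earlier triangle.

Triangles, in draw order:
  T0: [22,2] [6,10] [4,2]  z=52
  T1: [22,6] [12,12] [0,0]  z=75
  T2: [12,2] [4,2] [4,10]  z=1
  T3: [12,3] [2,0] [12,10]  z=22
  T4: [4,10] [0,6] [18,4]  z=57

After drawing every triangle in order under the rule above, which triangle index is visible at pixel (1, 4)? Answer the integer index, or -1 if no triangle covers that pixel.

T0:
  2·area = 144
  edge (22, 2)→(6, 10): d=(-16,8) right/bottom  bias=-1
  edge (6, 10)→(4, 2): d=(-2,-8) top-left  bias=+0
  edge (4, 2)→(22, 2): d=(18,0) top-left  bias=+0
    (2,1)@(5, 3): e=[120,6,18] → █
    (3,1)@(7, 3): e=[104,22,18] → █
    (4,1)@(9, 3): e=[88,38,18] → █
    (5,1)@(11, 3): e=[72,54,18] → █
    (6,1)@(13, 3): e=[56,70,18] → █
    (7,1)@(15, 3): e=[40,86,18] → █
    (8,1)@(17, 3): e=[24,102,18] → █
    (9,1)@(19, 3): e=[8,118,18] → █
    (10,1)@(21, 3): e=[-8,134,18] → ·
    (2,2)@(5, 5): e=[88,2,54] → █
    (8,2)@(17, 5): e=[-8,98,54] → ·
    (9,2)@(19, 5): e=[-24,114,54] → ·
  covered (18 px):
    · · · · · · · · · · · ·
    · · █ █ █ █ █ █ █ █ · ·
    · · █ █ █ █ █ █ · · · ·
    · · · █ █ █ · · · · · ·
    · · · █ · · · · · · · ·
    · · · · · · · · · · · ·
    · · · · · · · · · · · ·
    · · · · · · · · · · · ·
    · · · · · · · · · · · ·
T1:
  2·area = 192
  edge (22, 6)→(12, 12): d=(-10,6) right/bottom  bias=-1
  edge (12, 12)→(0, 0): d=(-12,-12) top-left  bias=+0
  edge (0, 0)→(22, 6): d=(22,6) right/bottom  bias=-1
    (0,0)@(1, 1): e=[176,0,16] → █  [on edge]
    (1,0)@(3, 1): e=[164,24,4] → █
    (2,0)@(5, 1): e=[152,48,-8] → ·
    (0,1)@(1, 3): e=[156,-24,60] → ·
    (1,1)@(3, 3): e=[144,0,48] → █  [on edge]
    (2,1)@(5, 3): e=[132,24,36] → █
    (3,1)@(7, 3): e=[120,48,24] → █
    (4,1)@(9, 3): e=[108,72,12] → █
    (5,1)@(11, 3): e=[96,96,0] → ·  [on edge]
    (1,2)@(3, 5): e=[124,-24,92] → ·
    (2,2)@(5, 5): e=[112,0,80] → █  [on edge]
    (5,2)@(11, 5): e=[76,72,44] → █
    (3,3)@(7, 7): e=[80,0,112] → █  [on edge]
    (4,4)@(9, 9): e=[48,0,144] → █  [on edge]
    (8,4)@(17, 9): e=[0,96,96] → ·  [on edge]
    (5,5)@(11, 11): e=[16,0,176] → █  [on edge]
    (6,6)@(13, 13): e=[-16,0,208] → ·  [on edge]
    (3,7)@(7, 15): e=[0,-96,288] → ·  [on edge]
    (7,7)@(15, 15): e=[-48,0,240] → ·  [on edge]
    (8,8)@(17, 17): e=[-80,0,272] → ·  [on edge]
  covered (26 px):
    █ █ · · · · · · · · · ·
    · █ █ █ █ · · · · · · ·
    · · █ █ █ █ █ █ █ · · ·
    · · · █ █ █ █ █ █ █ · ·
    · · · · █ █ █ █ · · · ·
    · · · · · █ █ · · · · ·
    · · · · · · · · · · · ·
    · · · · · · · · · · · ·
    · · · · · · · · · · · ·
T2:
  2·area = 64  (B↔C swapped to make it positive)
  edge (12, 2)→(4, 10): d=(-8,8) right/bottom  bias=-1
  edge (4, 10)→(4, 2): d=(0,-8) top-left  bias=+0
  edge (4, 2)→(12, 2): d=(8,0) top-left  bias=+0
    (6,0)@(13, 1): e=[0,72,-8] → ·  [on edge]
    (2,1)@(5, 3): e=[48,8,8] → █
    (3,1)@(7, 3): e=[32,24,8] → █
    (4,1)@(9, 3): e=[16,40,8] → █
    (5,1)@(11, 3): e=[0,56,8] → ·  [on edge]
    (2,2)@(5, 5): e=[32,8,24] → █
    (4,2)@(9, 5): e=[0,40,24] → ·  [on edge]
    (2,3)@(5, 7): e=[16,8,40] → █
    (3,3)@(7, 7): e=[0,24,40] → ·  [on edge]
    (2,4)@(5, 9): e=[0,8,56] → ·  [on edge]
    (1,5)@(3, 11): e=[0,-8,72] → ·  [on edge]
    (0,6)@(1, 13): e=[0,-24,88] → ·  [on edge]
  covered (6 px):
    · · · · · · · · · · · ·
    · · █ █ █ · · · · · · ·
    · · █ █ · · · · · · · ·
    · · █ · · · · · · · · ·
    · · · · · · · · · · · ·
    · · · · · · · · · · · ·
    · · · · · · · · · · · ·
    · · · · · · · · · · · ·
    · · · · · · · · · · · ·
T3:
  2·area = 70  (B↔C swapped to make it positive)
  edge (12, 3)→(12, 10): d=(0,7) right/bottom  bias=-1
  edge (12, 10)→(2, 0): d=(-10,-10) top-left  bias=+0
  edge (2, 0)→(12, 3): d=(10,3) right/bottom  bias=-1
    (1,0)@(3, 1): e=[63,0,7] → █  [on edge]
    (2,0)@(5, 1): e=[49,20,1] → █
    (3,0)@(7, 1): e=[35,40,-5] → ·
    (1,1)@(3, 3): e=[63,-20,27] → ·
    (2,1)@(5, 3): e=[49,0,21] → █  [on edge]
    (3,1)@(7, 3): e=[35,20,15] → █
    (4,1)@(9, 3): e=[21,40,9] → █
    (5,1)@(11, 3): e=[7,60,3] → █
    (6,1)@(13, 3): e=[-7,80,-3] → ·
    (2,2)@(5, 5): e=[49,-20,41] → ·
    (3,2)@(7, 5): e=[35,0,35] → █  [on edge]
    (6,2)@(13, 5): e=[-7,60,17] → ·
    (4,3)@(9, 7): e=[21,0,49] → █  [on edge]
    (5,4)@(11, 9): e=[7,0,63] → █  [on edge]
    (6,5)@(13, 11): e=[-7,0,77] → ·  [on edge]
    (7,6)@(15, 13): e=[-21,0,91] → ·  [on edge]
    (8,7)@(17, 15): e=[-35,0,105] → ·  [on edge]
    (9,8)@(19, 17): e=[-49,0,119] → ·  [on edge]
  covered (12 px):
    · █ █ · · · · · · · · ·
    · · █ █ █ █ · · · · · ·
    · · · █ █ █ · · · · · ·
    · · · · █ █ · · · · · ·
    · · · · · █ · · · · · ·
    · · · · · · · · · · · ·
    · · · · · · · · · · · ·
    · · · · · · · · · · · ·
    · · · · · · · · · · · ·
T4:
  2·area = 80
  edge (4, 10)→(0, 6): d=(-4,-4) top-left  bias=+0
  edge (0, 6)→(18, 4): d=(18,-2) top-left  bias=+0
  edge (18, 4)→(4, 10): d=(-14,6) right/bottom  bias=-1
    (4,2)@(9, 5): e=[40,0,40] → █  [on edge]
    (5,2)@(11, 5): e=[48,4,28] → █
    (6,2)@(13, 5): e=[56,8,16] → █
    (7,2)@(15, 5): e=[64,12,4] → █
    (8,2)@(17, 5): e=[72,16,-8] → ·
    (0,3)@(1, 7): e=[0,20,60] → █  [on edge]
    (1,3)@(3, 7): e=[8,24,48] → █
    (2,3)@(5, 7): e=[16,28,36] → █
    (3,3)@(7, 7): e=[24,32,24] → █
    (5,3)@(11, 7): e=[40,40,0] → ·  [on edge]
    (6,3)@(13, 7): e=[48,44,-12] → ·
    (7,3)@(15, 7): e=[56,48,-24] → ·
    (1,4)@(3, 9): e=[0,60,20] → █  [on edge]
    (2,5)@(5, 11): e=[0,100,-20] → ·  [on edge]
    (3,6)@(7, 13): e=[0,140,-60] → ·  [on edge]
    (4,7)@(9, 15): e=[0,180,-100] → ·  [on edge]
    (5,8)@(11, 17): e=[0,220,-140] → ·  [on edge]
  covered (11 px):
    · · · · · · · · · · · ·
    · · · · · · · · · · · ·
    · · · · █ █ █ █ · · · ·
    █ █ █ █ █ · · · · · · ·
    · █ █ · · · · · · · · ·
    · · · · · · · · · · · ·
    · · · · · · · · · · · ·
    · · · · · · · · · · · ·
    · · · · · · · · · · · ·

Z-buffer (winner per pixel, '.' = empty):
  1 3 3 . . . . . . . . .
  . 1 2 2 2 3 0 0 0 0 . .
  . . 2 2 3 3 0 0 1 . . .
  4 4 2 0 3 3 1 1 1 1 . .
  . 4 4 0 1 3 1 1 . . . .
  . . . . . 1 1 . . . . .
  . . . . . . . . . . . .
  . . . . . . . . . . . .
  . . . . . . . . . . . .

Final: 4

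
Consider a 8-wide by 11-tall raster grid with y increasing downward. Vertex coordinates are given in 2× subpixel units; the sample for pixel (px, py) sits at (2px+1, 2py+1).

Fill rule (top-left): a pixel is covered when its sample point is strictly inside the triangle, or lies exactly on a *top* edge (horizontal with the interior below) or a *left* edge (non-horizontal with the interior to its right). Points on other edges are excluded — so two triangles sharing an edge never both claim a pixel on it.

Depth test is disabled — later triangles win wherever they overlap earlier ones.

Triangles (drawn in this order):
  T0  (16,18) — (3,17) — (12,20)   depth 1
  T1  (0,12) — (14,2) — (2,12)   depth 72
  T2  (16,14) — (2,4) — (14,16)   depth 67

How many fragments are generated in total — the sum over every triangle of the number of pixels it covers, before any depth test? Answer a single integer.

T0:
  2·area = 30  (B↔C swapped to make it positive)
  edge (16, 18)→(12, 20): d=(-4,2) right/bottom  bias=-1
  edge (12, 20)→(3, 17): d=(-9,-3) top-left  bias=+0
  edge (3, 17)→(16, 18): d=(13,1) right/bottom  bias=-1
    (1,8)@(3, 17): e=[30,0,0] → .  [on edge]
    (4,9)@(9, 19): e=[10,0,20] → X  [on edge]
    (5,9)@(11, 19): e=[6,6,18] → X
    (6,9)@(13, 19): e=[2,12,16] → X
    (7,9)@(15, 19): e=[-2,18,14] → .
    (4,10)@(9, 21): e=[2,-18,46] → .
    (5,10)@(11, 21): e=[-2,-12,44] → .
    (6,10)@(13, 21): e=[-6,-6,42] → .
    (7,10)@(15, 21): e=[-10,0,40] → .  [on edge]
  covered (3 px):
    . . . . . . . .
    . . . . . . . .
    . . . . . . . .
    . . . . . . . .
    . . . . . . . .
    . . . . . . . .
    . . . . . . . .
    . . . . . . . .
    . . . . . . . .
    . . . . X X X .
    . . . . . . . .
T1:
  2·area = 20
  edge (0, 12)→(14, 2): d=(14,-10) top-left  bias=+0
  edge (14, 2)→(2, 12): d=(-12,10) right/bottom  bias=-1
  edge (2, 12)→(0, 12): d=(-2,0) right/bottom  bias=-1
    (3,3)@(7, 7): e=[0,10,10] → X  [on edge]
    (4,3)@(9, 7): e=[20,-10,10] → .
    (2,4)@(5, 9): e=[8,6,6] → X
    (3,4)@(7, 9): e=[28,-14,6] → .
    (1,5)@(3, 11): e=[16,2,2] → X
    (2,5)@(5, 11): e=[36,-18,2] → .
    (1,6)@(3, 13): e=[44,-22,-2] → .
  covered (3 px):
    . . . . . . . .
    . . . . . . . .
    . . . . . . . .
    . . . X . . . .
    . . X . . . . .
    . X . . . . . .
    . . . . . . . .
    . . . . . . . .
    . . . . . . . .
    . . . . . . . .
    . . . . . . . .
T2:
  2·area = 48  (B↔C swapped to make it positive)
  edge (16, 14)→(14, 16): d=(-2,2) right/bottom  bias=-1
  edge (14, 16)→(2, 4): d=(-12,-12) top-left  bias=+0
  edge (2, 4)→(16, 14): d=(14,10) right/bottom  bias=-1
    (0,1)@(1, 3): e=[52,0,-4] → .  [on edge]
    (1,2)@(3, 5): e=[44,0,4] → X  [on edge]
    (2,2)@(5, 5): e=[40,24,-16] → .
    (1,3)@(3, 7): e=[40,-24,32] → .
    (2,3)@(5, 7): e=[36,0,12] → X  [on edge]
    (3,3)@(7, 7): e=[32,24,-8] → .
    (2,4)@(5, 9): e=[32,-24,40] → .
    (3,4)@(7, 9): e=[28,0,20] → X  [on edge]
    (4,4)@(9, 9): e=[24,24,0] → .  [on edge]
    (3,5)@(7, 11): e=[24,-24,48] → .
    (4,5)@(9, 11): e=[20,0,28] → X  [on edge]
    (5,5)@(11, 11): e=[16,24,8] → X
    (5,6)@(11, 13): e=[12,0,36] → X  [on edge]
    (6,7)@(13, 15): e=[4,0,44] → X  [on edge]
    (7,7)@(15, 15): e=[0,24,24] → .  [on edge]
    (6,8)@(13, 17): e=[0,-24,72] → .  [on edge]
    (7,8)@(15, 17): e=[-4,0,52] → .  [on edge]
    (5,9)@(11, 19): e=[0,-72,120] → .  [on edge]
    (4,10)@(9, 21): e=[0,-120,168] → .  [on edge]
  covered (8 px):
    . . . . . . . .
    . . . . . . . .
    . X . . . . . .
    . . X . . . . .
    . . . X . . . .
    . . . . X X . .
    . . . . . X X .
    . . . . . . X .
    . . . . . . . .
    . . . . . . . .
    . . . . . . . .

Result: 14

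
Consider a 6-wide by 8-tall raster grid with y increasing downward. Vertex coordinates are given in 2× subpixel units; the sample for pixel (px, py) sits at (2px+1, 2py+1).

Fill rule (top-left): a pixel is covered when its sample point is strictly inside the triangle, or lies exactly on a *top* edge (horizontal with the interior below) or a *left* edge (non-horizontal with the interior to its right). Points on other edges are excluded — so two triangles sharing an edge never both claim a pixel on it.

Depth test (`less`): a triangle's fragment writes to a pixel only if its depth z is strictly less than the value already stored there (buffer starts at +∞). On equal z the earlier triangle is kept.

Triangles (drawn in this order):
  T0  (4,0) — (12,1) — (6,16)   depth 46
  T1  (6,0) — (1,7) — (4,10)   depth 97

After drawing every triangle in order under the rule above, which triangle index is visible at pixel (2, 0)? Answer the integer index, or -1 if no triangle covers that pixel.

T0:
  2·area = 126
  edge (4, 0)→(12, 1): d=(8,1) right/bottom  bias=-1
  edge (12, 1)→(6, 16): d=(-6,15) right/bottom  bias=-1
  edge (6, 16)→(4, 0): d=(-2,-16) top-left  bias=+0
    (2,0)@(5, 1): e=[7,105,14] → █
    (3,0)@(7, 1): e=[5,75,46] → █
    (4,0)@(9, 1): e=[3,45,78] → █
    (5,0)@(11, 1): e=[1,15,110] → █
    (2,1)@(5, 3): e=[23,93,10] → █
    (2,2)@(5, 5): e=[39,81,6] → █
    (5,2)@(11, 5): e=[33,-9,102] → ·
    (2,3)@(5, 7): e=[55,69,2] → █
    (5,3)@(11, 7): e=[49,-21,98] → ·
    (2,4)@(5, 9): e=[71,57,-2] → ·
    (3,4)@(7, 9): e=[69,27,30] → █
    (4,4)@(9, 9): e=[67,-3,62] → ·
  covered (17 px):
    · · █ █ █ █
    · · █ █ █ █
    · · █ █ █ ·
    · · █ █ █ ·
    · · · █ · ·
    · · · █ · ·
    · · · █ · ·
    · · · · · ·
T1:
  2·area = 36  (B↔C swapped to make it positive)
  edge (6, 0)→(4, 10): d=(-2,10) right/bottom  bias=-1
  edge (4, 10)→(1, 7): d=(-3,-3) top-left  bias=+0
  edge (1, 7)→(6, 0): d=(5,-7) top-left  bias=+0
    (2,1)@(5, 3): e=[4,24,8] → █
    (3,1)@(7, 3): e=[-16,30,22] → ·
    (1,2)@(3, 5): e=[20,12,4] → █
    (2,2)@(5, 5): e=[0,18,18] → ·  [on edge]
    (0,3)@(1, 7): e=[36,0,0] → █  [on edge]
    (2,3)@(5, 7): e=[-4,12,28] → ·
    (0,4)@(1, 9): e=[32,-6,10] → ·
    (1,4)@(3, 9): e=[12,0,24] → █  [on edge]
    (2,4)@(5, 9): e=[-8,6,38] → ·
    (1,5)@(3, 11): e=[8,-6,34] → ·
    (2,5)@(5, 11): e=[-12,0,48] → ·  [on edge]
    (3,6)@(7, 13): e=[-36,0,72] → ·  [on edge]
    (1,7)@(3, 15): e=[0,-18,54] → ·  [on edge]
    (4,7)@(9, 15): e=[-60,0,96] → ·  [on edge]
  covered (5 px):
    · · · · · ·
    · · █ · · ·
    · █ · · · ·
    █ █ · · · ·
    · █ · · · ·
    · · · · · ·
    · · · · · ·
    · · · · · ·

Z-buffer (winner per pixel, '.' = empty):
  . . 0 0 0 0
  . . 0 0 0 0
  . 1 0 0 0 .
  1 1 0 0 0 .
  . 1 . 0 . .
  . . . 0 . .
  . . . 0 . .
  . . . . . .

Answer: 0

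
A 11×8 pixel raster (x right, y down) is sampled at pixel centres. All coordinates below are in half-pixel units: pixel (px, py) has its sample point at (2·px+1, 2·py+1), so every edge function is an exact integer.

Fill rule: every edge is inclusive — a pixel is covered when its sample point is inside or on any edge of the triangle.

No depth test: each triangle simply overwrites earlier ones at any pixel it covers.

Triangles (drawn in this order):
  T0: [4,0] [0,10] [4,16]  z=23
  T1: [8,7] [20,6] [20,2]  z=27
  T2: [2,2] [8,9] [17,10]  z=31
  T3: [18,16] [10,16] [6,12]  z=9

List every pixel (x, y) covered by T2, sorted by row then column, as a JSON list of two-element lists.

T0:
  2·area = 64  (B↔C swapped to make it positive)
  edge (4, 0)→(4, 16): d=(0,16) inclusive
  edge (4, 16)→(0, 10): d=(-4,-6) inclusive
  edge (0, 10)→(4, 0): d=(4,-10) inclusive
    (1,1)@(3, 3): e=[16,46,2] → X
    (2,1)@(5, 3): e=[-16,58,22] → .
    (1,2)@(3, 5): e=[16,38,10] → X
    (2,2)@(5, 5): e=[-16,50,30] → .
    (1,3)@(3, 7): e=[16,30,18] → X
    (2,3)@(5, 7): e=[-16,42,38] → .
    (0,4)@(1, 9): e=[48,10,6] → X
    (2,4)@(5, 9): e=[-16,34,46] → .
    (0,5)@(1, 11): e=[48,2,14] → X
    (2,5)@(5, 11): e=[-16,26,54] → .
    (0,6)@(1, 13): e=[48,-6,22] → .
    (1,6)@(3, 13): e=[16,6,42] → X
  covered (8 px):
    . . . . . . . . . . .
    . X . . . . . . . . .
    . X . . . . . . . . .
    . X . . . . . . . . .
    X X . . . . . . . . .
    X X . . . . . . . . .
    . X . . . . . . . . .
    . . . . . . . . . . .
T1:
  2·area = 48  (B↔C swapped to make it positive)
  edge (8, 7)→(20, 2): d=(12,-5) inclusive
  edge (20, 2)→(20, 6): d=(0,4) inclusive
  edge (20, 6)→(8, 7): d=(-12,1) inclusive
    (9,1)@(19, 3): e=[7,4,37] → X
    (10,1)@(21, 3): e=[17,-4,35] → .
    (6,2)@(13, 5): e=[1,28,19] → X
    (7,2)@(15, 5): e=[11,20,17] → X
    (8,2)@(17, 5): e=[21,12,15] → X
    (10,2)@(21, 5): e=[41,-4,11] → .
    (6,3)@(13, 7): e=[25,28,-5] → .
    (7,3)@(15, 7): e=[35,20,-7] → .
    (8,3)@(17, 7): e=[45,12,-9] → .
    (9,3)@(19, 7): e=[55,4,-11] → .
  covered (5 px):
    . . . . . . . . . . .
    . . . . . . . . . X .
    . . . . . . X X X X .
    . . . . . . . . . . .
    . . . . . . . . . . .
    . . . . . . . . . . .
    . . . . . . . . . . .
    . . . . . . . . . . .
T2:
  2·area = 57  (B↔C swapped to make it positive)
  edge (2, 2)→(17, 10): d=(15,8) inclusive
  edge (17, 10)→(8, 9): d=(-9,-1) inclusive
  edge (8, 9)→(2, 2): d=(-6,-7) inclusive
    (1,1)@(3, 3): e=[7,49,1] → X
    (2,1)@(5, 3): e=[-9,51,15] → .
    (1,2)@(3, 5): e=[37,31,-11] → .
    (2,2)@(5, 5): e=[21,33,3] → X
    (3,2)@(7, 5): e=[5,35,17] → X
    (4,2)@(9, 5): e=[-11,37,31] → .
    (2,3)@(5, 7): e=[51,15,-9] → .
    (3,3)@(7, 7): e=[35,17,5] → X
    (4,3)@(9, 7): e=[19,19,19] → X
    (5,3)@(11, 7): e=[3,21,33] → X
    (6,3)@(13, 7): e=[-13,23,47] → .
    (3,4)@(7, 9): e=[65,-1,-7] → .
  covered (10 px):
    . . . . . . . . . . .
    . X . . . . . . . . .
    . . X X . . . . . . .
    . . . X X X . . . . .
    . . . . X X X X . . .
    . . . . . . . . . . .
    . . . . . . . . . . .
    . . . . . . . . . . .
T3:
  2·area = 32
  edge (18, 16)→(10, 16): d=(-8,0) inclusive
  edge (10, 16)→(6, 12): d=(-4,-4) inclusive
  edge (6, 12)→(18, 16): d=(12,4) inclusive
    (0,3)@(1, 7): e=[72,0,-40] → .  [on edge]
    (1,4)@(3, 9): e=[56,0,-24] → .  [on edge]
    (1,5)@(3, 11): e=[40,-8,0] → .  [on edge]
    (2,5)@(5, 11): e=[40,0,-8] → .  [on edge]
    (3,6)@(7, 13): e=[24,0,8] → X  [on edge]
    (4,6)@(9, 13): e=[24,8,0] → X  [on edge]
    (5,6)@(11, 13): e=[24,16,-8] → .
    (3,7)@(7, 15): e=[8,-8,32] → .
    (4,7)@(9, 15): e=[8,0,24] → X  [on edge]
    (5,7)@(11, 15): e=[8,8,16] → X
    (6,7)@(13, 15): e=[8,16,8] → X
    (7,7)@(15, 15): e=[8,24,0] → X  [on edge]
  covered (6 px):
    . . . . . . . . . . .
    . . . . . . . . . . .
    . . . . . . . . . . .
    . . . . . . . . . . .
    . . . . . . . . . . .
    . . . . . . . . . . .
    . . . X X . . . . . .
    . . . . X X X X . . .

Answer: [[1,1],[2,2],[3,2],[3,3],[4,3],[5,3],[4,4],[5,4],[6,4],[7,4]]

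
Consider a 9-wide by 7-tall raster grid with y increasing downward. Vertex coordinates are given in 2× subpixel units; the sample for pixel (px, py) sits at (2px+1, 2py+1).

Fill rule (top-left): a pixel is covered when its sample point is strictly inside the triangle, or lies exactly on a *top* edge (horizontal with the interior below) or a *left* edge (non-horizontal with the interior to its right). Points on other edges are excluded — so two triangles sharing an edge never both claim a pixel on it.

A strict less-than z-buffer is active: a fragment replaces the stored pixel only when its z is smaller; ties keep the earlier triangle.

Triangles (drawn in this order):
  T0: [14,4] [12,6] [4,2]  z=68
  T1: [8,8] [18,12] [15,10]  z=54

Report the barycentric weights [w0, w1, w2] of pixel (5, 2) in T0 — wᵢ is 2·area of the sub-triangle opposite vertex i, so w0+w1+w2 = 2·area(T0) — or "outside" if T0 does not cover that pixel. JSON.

T0:
  2·area = 24
  edge (14, 4)→(12, 6): d=(-2,2) right/bottom  bias=-1
  edge (12, 6)→(4, 2): d=(-8,-4) top-left  bias=+0
  edge (4, 2)→(14, 4): d=(10,2) right/bottom  bias=-1
    (8,0)@(17, 1): e=[0,60,-36] → .  [on edge]
    (3,1)@(7, 3): e=[16,4,4] → X
    (4,1)@(9, 3): e=[12,12,0] → .  [on edge]
    (7,1)@(15, 3): e=[0,36,-12] → .  [on edge]
    (3,2)@(7, 5): e=[12,-12,24] → .
    (5,2)@(11, 5): e=[4,4,16] → X
    (6,2)@(13, 5): e=[0,12,12] → .  [on edge]
    (5,3)@(11, 7): e=[0,-12,36] → .  [on edge]
    (4,4)@(9, 9): e=[0,-36,60] → .  [on edge]
    (3,5)@(7, 11): e=[0,-60,84] → .  [on edge]
    (2,6)@(5, 13): e=[0,-84,108] → .  [on edge]
  covered (2 px):
    . . . . . . . . .
    . . . X . . . . .
    . . . . . X . . .
    . . . . . . . . .
    . . . . . . . . .
    . . . . . . . . .
    . . . . . . . . .
T1:
  2·area = 8  (B↔C swapped to make it positive)
  edge (8, 8)→(15, 10): d=(7,2) right/bottom  bias=-1
  edge (15, 10)→(18, 12): d=(3,2) right/bottom  bias=-1
  edge (18, 12)→(8, 8): d=(-10,-4) top-left  bias=+0
    (5,4)@(11, 9): e=[1,5,2] → X
    (6,4)@(13, 9): e=[-3,1,10] → .
    (5,5)@(11, 11): e=[15,11,-18] → .
  covered (1 px):
    . . . . . . . . .
    . . . . . . . . .
    . . . . . . . . .
    . . . . . . . . .
    . . . . . X . . .
    . . . . . . . . .
    . . . . . . . . .

Answer: [4,16,4]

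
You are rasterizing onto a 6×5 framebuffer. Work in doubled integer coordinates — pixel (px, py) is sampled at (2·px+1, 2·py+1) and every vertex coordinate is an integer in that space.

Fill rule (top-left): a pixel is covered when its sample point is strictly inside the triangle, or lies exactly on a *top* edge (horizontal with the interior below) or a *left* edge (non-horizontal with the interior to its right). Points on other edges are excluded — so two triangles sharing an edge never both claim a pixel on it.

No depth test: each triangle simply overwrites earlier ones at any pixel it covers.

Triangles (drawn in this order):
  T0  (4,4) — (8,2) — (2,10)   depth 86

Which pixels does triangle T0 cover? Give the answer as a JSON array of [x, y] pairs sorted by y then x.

T0:
  2·area = 20
  edge (4, 4)→(8, 2): d=(4,-2) top-left  bias=+0
  edge (8, 2)→(2, 10): d=(-6,8) right/bottom  bias=-1
  edge (2, 10)→(4, 4): d=(2,-6) top-left  bias=+0
    (2,0)@(5, 1): e=[-10,30,0] → ·  [on edge]
    (3,1)@(7, 3): e=[2,2,16] → #
    (4,1)@(9, 3): e=[6,-14,28] → ·
    (2,2)@(5, 5): e=[6,6,8] → #
    (3,2)@(7, 5): e=[10,-10,20] → ·
    (1,3)@(3, 7): e=[10,10,0] → #  [on edge]
    (2,3)@(5, 7): e=[14,-6,12] → ·
    (1,4)@(3, 9): e=[18,-2,4] → ·
  covered (3 px):
    · · · · · ·
    · · · # · ·
    · · # · · ·
    · # · · · ·
    · · · · · ·

Result: [[3,1],[2,2],[1,3]]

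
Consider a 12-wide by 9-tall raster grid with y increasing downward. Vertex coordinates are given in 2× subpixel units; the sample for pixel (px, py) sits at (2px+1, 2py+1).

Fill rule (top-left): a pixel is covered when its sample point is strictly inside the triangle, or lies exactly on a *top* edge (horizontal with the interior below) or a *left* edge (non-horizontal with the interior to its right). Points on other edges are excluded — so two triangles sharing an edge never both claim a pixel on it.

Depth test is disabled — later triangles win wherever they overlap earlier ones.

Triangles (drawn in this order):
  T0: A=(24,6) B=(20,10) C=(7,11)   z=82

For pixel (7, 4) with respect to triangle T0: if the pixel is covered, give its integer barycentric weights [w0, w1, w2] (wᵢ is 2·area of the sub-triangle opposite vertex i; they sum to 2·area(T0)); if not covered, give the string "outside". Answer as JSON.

T0:
  2·area = 48
  edge (24, 6)→(20, 10): d=(-4,4) right/bottom  bias=-1
  edge (20, 10)→(7, 11): d=(-13,1) right/bottom  bias=-1
  edge (7, 11)→(24, 6): d=(17,-5) top-left  bias=+0
    (10,3)@(21, 7): e=[8,38,2] → █
    (11,3)@(23, 7): e=[0,36,12] → ·  [on edge]
    (7,4)@(15, 9): e=[24,18,6] → █
    (8,4)@(17, 9): e=[16,16,16] → █
    (9,4)@(19, 9): e=[8,14,26] → █
    (10,4)@(21, 9): e=[0,12,36] → ·  [on edge]
    (3,5)@(7, 11): e=[48,0,0] → ·  [on edge]
    (7,5)@(15, 11): e=[16,-8,40] → ·
    (8,5)@(17, 11): e=[8,-10,50] → ·
    (9,5)@(19, 11): e=[0,-12,60] → ·  [on edge]
    (8,6)@(17, 13): e=[0,-36,84] → ·  [on edge]
    (7,7)@(15, 15): e=[0,-60,108] → ·  [on edge]
    (6,8)@(13, 17): e=[0,-84,132] → ·  [on edge]
  covered (4 px):
    · · · · · · · · · · · ·
    · · · · · · · · · · · ·
    · · · · · · · · · · · ·
    · · · · · · · · · · █ ·
    · · · · · · · █ █ █ · ·
    · · · · · · · · · · · ·
    · · · · · · · · · · · ·
    · · · · · · · · · · · ·
    · · · · · · · · · · · ·

Answer: [18,6,24]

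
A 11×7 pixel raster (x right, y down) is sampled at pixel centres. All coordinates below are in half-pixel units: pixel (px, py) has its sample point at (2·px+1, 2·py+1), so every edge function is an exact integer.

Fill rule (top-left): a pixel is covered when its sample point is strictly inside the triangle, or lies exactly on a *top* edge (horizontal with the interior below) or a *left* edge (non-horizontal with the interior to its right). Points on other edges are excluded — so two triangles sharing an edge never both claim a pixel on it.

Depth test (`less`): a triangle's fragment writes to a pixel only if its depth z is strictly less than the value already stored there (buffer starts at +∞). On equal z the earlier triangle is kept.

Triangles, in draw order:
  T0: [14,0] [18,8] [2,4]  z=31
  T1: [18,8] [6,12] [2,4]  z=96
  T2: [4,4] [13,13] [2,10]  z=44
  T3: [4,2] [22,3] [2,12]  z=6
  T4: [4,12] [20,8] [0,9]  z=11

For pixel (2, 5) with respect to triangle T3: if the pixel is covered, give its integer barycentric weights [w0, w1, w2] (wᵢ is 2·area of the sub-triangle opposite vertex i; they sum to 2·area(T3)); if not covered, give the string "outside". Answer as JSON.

T0:
  2·area = 112
  edge (14, 0)→(18, 8): d=(4,8) right/bottom  bias=-1
  edge (18, 8)→(2, 4): d=(-16,-4) top-left  bias=+0
  edge (2, 4)→(14, 0): d=(12,-4) top-left  bias=+0
    (5,0)@(11, 1): e=[28,84,0] → X  [on edge]
    (6,0)@(13, 1): e=[12,92,8] → X
    (7,0)@(15, 1): e=[-4,100,16] → .
    (2,1)@(5, 3): e=[84,28,0] → X  [on edge]
    (3,1)@(7, 3): e=[68,36,8] → X
    (4,1)@(9, 3): e=[52,44,16] → X
    (7,1)@(15, 3): e=[4,68,40] → X
    (8,1)@(17, 3): e=[-12,76,48] → .
    (2,2)@(5, 5): e=[92,-4,24] → .
    (3,2)@(7, 5): e=[76,4,32] → X
    (8,2)@(17, 5): e=[-4,44,72] → .
    (3,3)@(7, 7): e=[84,-28,56] → .
  covered (15 px):
    . . . . . X X . . . .
    . . X X X X X X . . .
    . . . X X X X X . . .
    . . . . . . . X X . .
    . . . . . . . . . . .
    . . . . . . . . . . .
    . . . . . . . . . . .
T1:
  2·area = 112
  edge (18, 8)→(6, 12): d=(-12,4) right/bottom  bias=-1
  edge (6, 12)→(2, 4): d=(-4,-8) top-left  bias=+0
  edge (2, 4)→(18, 8): d=(16,4) right/bottom  bias=-1
    (1,2)@(3, 5): e=[96,4,12] → X
    (2,2)@(5, 5): e=[88,20,4] → X
    (3,2)@(7, 5): e=[80,36,-4] → .
    (1,3)@(3, 7): e=[72,-4,44] → .
    (2,3)@(5, 7): e=[64,12,36] → X
    (3,3)@(7, 7): e=[56,28,28] → X
    (4,3)@(9, 7): e=[48,44,20] → X
    (5,3)@(11, 7): e=[40,60,12] → X
    (6,3)@(13, 7): e=[32,76,4] → X
    (7,3)@(15, 7): e=[24,92,-4] → .
    (10,3)@(21, 7): e=[0,140,-28] → .  [on edge]
    (2,4)@(5, 9): e=[40,4,68] → X
    (7,4)@(15, 9): e=[0,84,28] → .  [on edge]
    (4,5)@(9, 11): e=[0,28,84] → .  [on edge]
    (1,6)@(3, 13): e=[0,-28,140] → .  [on edge]
  covered (13 px):
    . . . . . . . . . . .
    . . . . . . . . . . .
    . X X . . . . . . . .
    . . X X X X X . . . .
    . . X X X X X . . . .
    . . . X . . . . . . .
    . . . . . . . . . . .
T2:
  2·area = 72
  edge (4, 4)→(13, 13): d=(9,9) right/bottom  bias=-1
  edge (13, 13)→(2, 10): d=(-11,-3) top-left  bias=+0
  edge (2, 10)→(4, 4): d=(2,-6) top-left  bias=+0
    (0,0)@(1, 1): e=[0,96,-24] → .  [on edge]
    (2,0)@(5, 1): e=[-36,108,0] → .  [on edge]
    (1,1)@(3, 3): e=[0,80,-8] → .  [on edge]
    (2,2)@(5, 5): e=[0,64,8] → .  [on edge]
    (1,3)@(3, 7): e=[36,36,0] → X  [on edge]
    (2,3)@(5, 7): e=[18,42,12] → X
    (3,3)@(7, 7): e=[0,48,24] → .  [on edge]
    (1,4)@(3, 9): e=[54,14,4] → X
    (3,4)@(7, 9): e=[18,26,28] → X
    (4,4)@(9, 9): e=[0,32,40] → .  [on edge]
    (1,5)@(3, 11): e=[72,-8,8] → .
    (2,5)@(5, 11): e=[54,-2,20] → .
    (5,5)@(11, 11): e=[0,16,56] → .  [on edge]
    (0,6)@(1, 13): e=[108,-36,0] → .  [on edge]
    (6,6)@(13, 13): e=[0,0,72] → .  [on edge]
  covered (7 px):
    . . . . . . . . . . .
    . . . . . . . . . . .
    . . . . . . . . . . .
    . X X . . . . . . . .
    . X X X . . . . . . .
    . . . X X . . . . . .
    . . . . . . . . . . .
T3:
  2·area = 182
  edge (4, 2)→(22, 3): d=(18,1) right/bottom  bias=-1
  edge (22, 3)→(2, 12): d=(-20,9) right/bottom  bias=-1
  edge (2, 12)→(4, 2): d=(2,-10) top-left  bias=+0
    (2,1)@(5, 3): e=[17,153,12] → X
    (3,1)@(7, 3): e=[15,135,32] → X
    (4,1)@(9, 3): e=[13,117,52] → X
    (5,1)@(11, 3): e=[11,99,72] → X
    (6,1)@(13, 3): e=[9,81,92] → X
    (7,1)@(15, 3): e=[7,63,112] → X
    (8,1)@(17, 3): e=[5,45,132] → X
    (9,1)@(19, 3): e=[3,27,152] → X
    (10,1)@(21, 3): e=[1,9,172] → X
    (2,2)@(5, 5): e=[53,113,16] → X
    (9,2)@(19, 5): e=[39,-13,156] → .
    (10,2)@(21, 5): e=[37,-31,176] → .
    (1,3)@(3, 7): e=[91,91,0] → X  [on edge]
  covered (26 px):
    . . . . . . . . . . .
    . . X X X X X X X X X
    . . X X X X X X X . .
    . X X X X X X . . . .
    . X X X . . . . . . .
    . X . . . . . . . . .
    . . . . . . . . . . .
T4:
  2·area = 64  (B↔C swapped to make it positive)
  edge (4, 12)→(0, 9): d=(-4,-3) top-left  bias=+0
  edge (0, 9)→(20, 8): d=(20,-1) top-left  bias=+0
  edge (20, 8)→(4, 12): d=(-16,4) right/bottom  bias=-1
    (0,4)@(1, 9): e=[3,1,60] → X
    (1,4)@(3, 9): e=[9,3,52] → X
    (2,4)@(5, 9): e=[15,5,44] → X
    (3,4)@(7, 9): e=[21,7,36] → X
    (4,4)@(9, 9): e=[27,9,28] → X
    (5,4)@(11, 9): e=[33,11,20] → X
    (6,4)@(13, 9): e=[39,13,12] → X
    (7,4)@(15, 9): e=[45,15,4] → X
    (8,4)@(17, 9): e=[51,17,-4] → .
    (0,5)@(1, 11): e=[-5,41,28] → .
    (1,5)@(3, 11): e=[1,43,20] → X
    (4,5)@(9, 11): e=[19,49,-4] → .
  covered (11 px):
    . . . . . . . . . . .
    . . . . . . . . . . .
    . . . . . . . . . . .
    . . . . . . . . . . .
    X X X X X X X X . . .
    . X X X . . . . . . .
    . . . . . . . . . . .

Answer: "outside"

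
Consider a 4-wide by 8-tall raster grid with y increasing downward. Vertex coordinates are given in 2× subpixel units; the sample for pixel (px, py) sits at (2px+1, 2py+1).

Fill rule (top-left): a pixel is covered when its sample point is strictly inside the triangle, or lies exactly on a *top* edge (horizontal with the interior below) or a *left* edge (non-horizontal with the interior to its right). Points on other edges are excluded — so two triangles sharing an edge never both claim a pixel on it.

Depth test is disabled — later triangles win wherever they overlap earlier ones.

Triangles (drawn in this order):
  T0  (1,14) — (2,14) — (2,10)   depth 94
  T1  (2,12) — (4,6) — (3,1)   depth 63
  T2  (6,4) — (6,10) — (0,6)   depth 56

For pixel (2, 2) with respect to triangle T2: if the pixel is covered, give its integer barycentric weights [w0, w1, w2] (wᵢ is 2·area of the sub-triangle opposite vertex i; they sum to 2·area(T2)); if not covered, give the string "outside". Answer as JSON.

T0:
  2·area = 4  (B↔C swapped to make it positive)
  edge (1, 14)→(2, 10): d=(1,-4) top-left  bias=+0
  edge (2, 10)→(2, 14): d=(0,4) right/bottom  bias=-1
  edge (2, 14)→(1, 14): d=(-1,0) right/bottom  bias=-1
  covered (0 px):
    . . . .
    . . . .
    . . . .
    . . . .
    . . . .
    . . . .
    . . . .
    . . . .
T1:
  2·area = 16  (B↔C swapped to make it positive)
  edge (2, 12)→(3, 1): d=(1,-11) top-left  bias=+0
  edge (3, 1)→(4, 6): d=(1,5) right/bottom  bias=-1
  edge (4, 6)→(2, 12): d=(-2,6) right/bottom  bias=-1
    (1,0)@(3, 1): e=[0,0,16] → .  [on edge]
    (1,1)@(3, 3): e=[2,2,12] → X
    (2,1)@(5, 3): e=[24,-8,0] → .  [on edge]
    (1,2)@(3, 5): e=[4,4,8] → X
    (2,2)@(5, 5): e=[26,-6,-4] → .
    (1,3)@(3, 7): e=[6,6,4] → X
    (2,3)@(5, 7): e=[28,-4,-8] → .
    (1,4)@(3, 9): e=[8,8,0] → .  [on edge]
    (2,5)@(5, 11): e=[32,0,-16] → .  [on edge]
    (0,7)@(1, 15): e=[-8,24,0] → .  [on edge]
  covered (3 px):
    . . . .
    . X . .
    . X . .
    . X . .
    . . . .
    . . . .
    . . . .
    . . . .
T2:
  2·area = 36
  edge (6, 4)→(6, 10): d=(0,6) right/bottom  bias=-1
  edge (6, 10)→(0, 6): d=(-6,-4) top-left  bias=+0
  edge (0, 6)→(6, 4): d=(6,-2) top-left  bias=+0
    (1,2)@(3, 5): e=[18,18,0] → X  [on edge]
    (2,2)@(5, 5): e=[6,26,4] → X
    (3,2)@(7, 5): e=[-6,34,8] → .
    (1,3)@(3, 7): e=[18,6,12] → X
    (3,3)@(7, 7): e=[-6,22,20] → .
    (1,4)@(3, 9): e=[18,-6,24] → .
    (2,4)@(5, 9): e=[6,2,28] → X
    (3,4)@(7, 9): e=[-6,10,32] → .
    (2,5)@(5, 11): e=[6,-10,40] → .
  covered (5 px):
    . . . .
    . . . .
    . X X .
    . X X .
    . . X .
    . . . .
    . . . .
    . . . .

Result: [26,4,6]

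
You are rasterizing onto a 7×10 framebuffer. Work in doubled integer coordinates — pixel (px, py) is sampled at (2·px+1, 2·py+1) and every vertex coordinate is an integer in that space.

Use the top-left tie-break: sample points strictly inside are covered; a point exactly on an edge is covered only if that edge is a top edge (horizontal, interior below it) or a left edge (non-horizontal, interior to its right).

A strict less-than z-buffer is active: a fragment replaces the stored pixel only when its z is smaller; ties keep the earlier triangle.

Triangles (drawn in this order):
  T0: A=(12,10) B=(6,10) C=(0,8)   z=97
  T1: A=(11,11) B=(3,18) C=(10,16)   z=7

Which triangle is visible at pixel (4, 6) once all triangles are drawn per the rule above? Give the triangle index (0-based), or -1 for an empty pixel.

T0:
  2·area = 12
  edge (12, 10)→(6, 10): d=(-6,0) right/bottom  bias=-1
  edge (6, 10)→(0, 8): d=(-6,-2) top-left  bias=+0
  edge (0, 8)→(12, 10): d=(12,2) right/bottom  bias=-1
    (1,4)@(3, 9): e=[6,0,6] → #  [on edge]
    (2,4)@(5, 9): e=[6,4,2] → #
    (3,4)@(7, 9): e=[6,8,-2] → ·
    (1,5)@(3, 11): e=[-6,-12,30] → ·
    (2,5)@(5, 11): e=[-6,-8,26] → ·
    (4,5)@(9, 11): e=[-6,0,18] → ·  [on edge]
  covered (2 px):
    · · · · · · ·
    · · · · · · ·
    · · · · · · ·
    · · · · · · ·
    · # # · · · ·
    · · · · · · ·
    · · · · · · ·
    · · · · · · ·
    · · · · · · ·
    · · · · · · ·
T1:
  2·area = 33  (B↔C swapped to make it positive)
  edge (11, 11)→(10, 16): d=(-1,5) right/bottom  bias=-1
  edge (10, 16)→(3, 18): d=(-7,2) right/bottom  bias=-1
  edge (3, 18)→(11, 11): d=(8,-7) top-left  bias=+0
    (6,0)@(13, 1): e=[0,99,-66] → ·  [on edge]
    (5,5)@(11, 11): e=[0,33,0] → ·  [on edge]
    (4,6)@(9, 13): e=[8,23,2] → #
    (5,6)@(11, 13): e=[-2,19,16] → ·
    (3,7)@(7, 15): e=[16,13,4] → #
    (5,7)@(11, 15): e=[-4,5,32] → ·
    (2,8)@(5, 17): e=[24,3,6] → #
    (3,8)@(7, 17): e=[14,-1,20] → ·
    (4,8)@(9, 17): e=[4,-5,34] → ·
    (2,9)@(5, 19): e=[22,-11,22] → ·
  covered (4 px):
    · · · · · · ·
    · · · · · · ·
    · · · · · · ·
    · · · · · · ·
    · · · · · · ·
    · · · · · · ·
    · · · · # · ·
    · · · # # · ·
    · · # · · · ·
    · · · · · · ·

Z-buffer (winner per pixel, '.' = empty):
  . . . . . . .
  . . . . . . .
  . . . . . . .
  . . . . . . .
  . 0 0 . . . .
  . . . . . . .
  . . . . 1 . .
  . . . 1 1 . .
  . . 1 . . . .
  . . . . . . .

Result: 1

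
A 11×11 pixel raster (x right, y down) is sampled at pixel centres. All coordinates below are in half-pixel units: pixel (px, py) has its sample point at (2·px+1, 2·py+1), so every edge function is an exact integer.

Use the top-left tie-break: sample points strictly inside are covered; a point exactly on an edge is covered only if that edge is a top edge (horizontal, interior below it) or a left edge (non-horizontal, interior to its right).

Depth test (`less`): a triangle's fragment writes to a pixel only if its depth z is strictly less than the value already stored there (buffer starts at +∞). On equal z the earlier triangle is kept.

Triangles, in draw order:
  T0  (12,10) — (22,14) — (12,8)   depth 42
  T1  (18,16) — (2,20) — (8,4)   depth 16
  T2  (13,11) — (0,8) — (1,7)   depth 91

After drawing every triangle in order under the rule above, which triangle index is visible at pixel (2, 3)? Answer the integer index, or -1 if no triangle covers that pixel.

T0:
  2·area = 20  (B↔C swapped to make it positive)
  edge (12, 10)→(12, 8): d=(0,-2) top-left  bias=+0
  edge (12, 8)→(22, 14): d=(10,6) right/bottom  bias=-1
  edge (22, 14)→(12, 10): d=(-10,-4) top-left  bias=+0
    (3,2)@(7, 5): e=[-10,0,30] → ·  [on edge]
    (6,4)@(13, 9): e=[2,4,14] → █
    (7,4)@(15, 9): e=[6,-8,22] → ·
    (6,5)@(13, 11): e=[2,24,-6] → ·
    (7,5)@(15, 11): e=[6,12,2] → █
    (8,5)@(17, 11): e=[10,0,10] → ·  [on edge]
    (7,6)@(15, 13): e=[6,32,-18] → ·
  covered (2 px):
    · · · · · · · · · · ·
    · · · · · · · · · · ·
    · · · · · · · · · · ·
    · · · · · · · · · · ·
    · · · · · · █ · · · ·
    · · · · · · · █ · · ·
    · · · · · · · · · · ·
    · · · · · · · · · · ·
    · · · · · · · · · · ·
    · · · · · · · · · · ·
    · · · · · · · · · · ·
T1:
  2·area = 232
  edge (18, 16)→(2, 20): d=(-16,4) right/bottom  bias=-1
  edge (2, 20)→(8, 4): d=(6,-16) top-left  bias=+0
  edge (8, 4)→(18, 16): d=(10,12) right/bottom  bias=-1
    (3,3)@(7, 7): e=[188,2,42] → █
    (4,3)@(9, 7): e=[180,34,18] → █
    (5,3)@(11, 7): e=[172,66,-6] → ·
    (3,4)@(7, 9): e=[156,14,62] → █
    (5,4)@(11, 9): e=[140,78,14] → █
    (6,4)@(13, 9): e=[132,110,-10] → ·
    (3,5)@(7, 11): e=[124,26,82] → █
    (6,5)@(13, 11): e=[100,122,10] → █
    (7,5)@(15, 11): e=[92,154,-14] → ·
    (2,6)@(5, 13): e=[100,6,126] → █
    (7,6)@(15, 13): e=[60,166,6] → █
    (8,6)@(17, 13): e=[52,198,-18] → ·
  covered (29 px):
    · · · · · · · · · · ·
    · · · · · · · · · · ·
    · · · · · · · · · · ·
    · · · █ █ · · · · · ·
    · · · █ █ █ · · · · ·
    · · · █ █ █ █ · · · ·
    · · █ █ █ █ █ █ · · ·
    · · █ █ █ █ █ █ █ · ·
    · · █ █ █ █ █ · · · ·
    · █ █ · · · · · · · ·
    · · · · · · · · · · ·
T2:
  2·area = 16
  edge (13, 11)→(0, 8): d=(-13,-3) top-left  bias=+0
  edge (0, 8)→(1, 7): d=(1,-1) top-left  bias=+0
  edge (1, 7)→(13, 11): d=(12,4) right/bottom  bias=-1
    (3,0)@(7, 1): e=[112,0,-96] → ·  [on edge]
    (2,1)@(5, 3): e=[80,0,-64] → ·  [on edge]
    (1,2)@(3, 5): e=[48,0,-32] → ·  [on edge]
    (0,3)@(1, 7): e=[16,0,0] → ·  [on edge]
    (2,4)@(5, 9): e=[2,6,8] → █
    (3,4)@(7, 9): e=[8,8,0] → ·  [on edge]
    (2,5)@(5, 11): e=[-24,8,32] → ·
    (6,5)@(13, 11): e=[0,16,0] → ·  [on edge]
    (9,6)@(19, 13): e=[-8,24,0] → ·  [on edge]
  covered (1 px):
    · · · · · · · · · · ·
    · · · · · · · · · · ·
    · · · · · · · · · · ·
    · · · · · · · · · · ·
    · · █ · · · · · · · ·
    · · · · · · · · · · ·
    · · · · · · · · · · ·
    · · · · · · · · · · ·
    · · · · · · · · · · ·
    · · · · · · · · · · ·
    · · · · · · · · · · ·

Z-buffer (winner per pixel, '.' = empty):
  . . . . . . . . . . .
  . . . . . . . . . . .
  . . . . . . . . . . .
  . . . 1 1 . . . . . .
  . . 2 1 1 1 0 . . . .
  . . . 1 1 1 1 0 . . .
  . . 1 1 1 1 1 1 . . .
  . . 1 1 1 1 1 1 1 . .
  . . 1 1 1 1 1 . . . .
  . 1 1 . . . . . . . .
  . . . . . . . . . . .

Result: -1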